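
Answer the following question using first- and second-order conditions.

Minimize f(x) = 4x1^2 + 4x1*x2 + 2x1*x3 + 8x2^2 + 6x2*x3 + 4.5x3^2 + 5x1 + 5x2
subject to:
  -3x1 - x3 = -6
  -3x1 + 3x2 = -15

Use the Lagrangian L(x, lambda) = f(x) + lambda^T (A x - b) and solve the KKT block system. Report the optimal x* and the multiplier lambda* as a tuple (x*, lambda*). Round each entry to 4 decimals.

Form the Lagrangian:
  L(x, lambda) = (1/2) x^T Q x + c^T x + lambda^T (A x - b)
Stationarity (grad_x L = 0): Q x + c + A^T lambda = 0.
Primal feasibility: A x = b.

This gives the KKT block system:
  [ Q   A^T ] [ x     ]   [-c ]
  [ A    0  ] [ lambda ] = [ b ]

Solving the linear system:
  x*      = (1.7538, -3.2462, 0.7385)
  lambda* = (-9.3231, 11.8308)
  f(x*)   = 57.0308

x* = (1.7538, -3.2462, 0.7385), lambda* = (-9.3231, 11.8308)


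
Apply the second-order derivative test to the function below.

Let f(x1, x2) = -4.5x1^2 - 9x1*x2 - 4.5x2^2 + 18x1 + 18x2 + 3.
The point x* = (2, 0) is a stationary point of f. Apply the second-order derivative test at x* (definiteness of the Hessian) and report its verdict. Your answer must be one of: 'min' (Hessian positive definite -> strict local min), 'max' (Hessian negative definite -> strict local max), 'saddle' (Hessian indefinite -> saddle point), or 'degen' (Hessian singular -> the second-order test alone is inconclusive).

Compute the Hessian H = grad^2 f:
  H = [[-9, -9], [-9, -9]]
Verify stationarity: grad f(x*) = H x* + g = (0, 0).
Eigenvalues of H: -18, 0.
H has a zero eigenvalue (singular; negative semidefinite but not definite), so H is neither positive definite, negative definite, nor indefinite. The second-order test alone is inconclusive -> degen.
(Indeed, f is constant along the null direction of H through x*, so x* is not a strict local extremum.)

degen


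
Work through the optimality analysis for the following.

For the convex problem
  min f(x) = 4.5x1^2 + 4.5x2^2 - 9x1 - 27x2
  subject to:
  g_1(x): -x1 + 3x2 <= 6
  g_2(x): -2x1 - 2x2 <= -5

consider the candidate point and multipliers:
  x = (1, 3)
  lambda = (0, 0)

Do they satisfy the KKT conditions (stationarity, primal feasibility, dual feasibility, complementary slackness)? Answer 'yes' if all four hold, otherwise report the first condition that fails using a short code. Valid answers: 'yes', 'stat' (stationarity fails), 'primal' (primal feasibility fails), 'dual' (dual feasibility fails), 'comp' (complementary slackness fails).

Gradient of f: grad f(x) = Q x + c = (0, 0)
Constraint values g_i(x) = a_i^T x - b_i:
  g_1((1, 3)) = 2
  g_2((1, 3)) = -3
Stationarity residual: grad f(x) + sum_i lambda_i a_i = (0, 0)
  -> stationarity OK
Primal feasibility (all g_i <= 0): FAILS
Dual feasibility (all lambda_i >= 0): OK
Complementary slackness (lambda_i * g_i(x) = 0 for all i): OK

Verdict: the first failing condition is primal_feasibility -> primal.

primal


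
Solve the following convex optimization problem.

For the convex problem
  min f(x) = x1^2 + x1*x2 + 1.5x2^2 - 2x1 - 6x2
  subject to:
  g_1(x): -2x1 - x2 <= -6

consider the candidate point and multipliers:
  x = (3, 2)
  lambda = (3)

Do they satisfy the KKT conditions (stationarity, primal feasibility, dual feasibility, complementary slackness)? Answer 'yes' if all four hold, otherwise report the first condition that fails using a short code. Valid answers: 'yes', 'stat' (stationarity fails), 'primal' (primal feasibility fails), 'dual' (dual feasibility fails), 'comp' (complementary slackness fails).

Gradient of f: grad f(x) = Q x + c = (6, 3)
Constraint values g_i(x) = a_i^T x - b_i:
  g_1((3, 2)) = -2
Stationarity residual: grad f(x) + sum_i lambda_i a_i = (0, 0)
  -> stationarity OK
Primal feasibility (all g_i <= 0): OK
Dual feasibility (all lambda_i >= 0): OK
Complementary slackness (lambda_i * g_i(x) = 0 for all i): FAILS

Verdict: the first failing condition is complementary_slackness -> comp.

comp


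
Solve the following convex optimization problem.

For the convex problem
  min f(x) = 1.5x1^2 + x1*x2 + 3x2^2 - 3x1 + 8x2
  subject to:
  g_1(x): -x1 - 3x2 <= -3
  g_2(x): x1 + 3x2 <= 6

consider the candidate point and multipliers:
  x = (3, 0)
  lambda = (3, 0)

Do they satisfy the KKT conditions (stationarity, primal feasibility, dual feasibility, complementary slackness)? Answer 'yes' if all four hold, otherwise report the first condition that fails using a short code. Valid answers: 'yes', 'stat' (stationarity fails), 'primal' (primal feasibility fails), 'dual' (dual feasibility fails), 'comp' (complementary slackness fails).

Gradient of f: grad f(x) = Q x + c = (6, 11)
Constraint values g_i(x) = a_i^T x - b_i:
  g_1((3, 0)) = 0
  g_2((3, 0)) = -3
Stationarity residual: grad f(x) + sum_i lambda_i a_i = (3, 2)
  -> stationarity FAILS
Primal feasibility (all g_i <= 0): OK
Dual feasibility (all lambda_i >= 0): OK
Complementary slackness (lambda_i * g_i(x) = 0 for all i): OK

Verdict: the first failing condition is stationarity -> stat.

stat


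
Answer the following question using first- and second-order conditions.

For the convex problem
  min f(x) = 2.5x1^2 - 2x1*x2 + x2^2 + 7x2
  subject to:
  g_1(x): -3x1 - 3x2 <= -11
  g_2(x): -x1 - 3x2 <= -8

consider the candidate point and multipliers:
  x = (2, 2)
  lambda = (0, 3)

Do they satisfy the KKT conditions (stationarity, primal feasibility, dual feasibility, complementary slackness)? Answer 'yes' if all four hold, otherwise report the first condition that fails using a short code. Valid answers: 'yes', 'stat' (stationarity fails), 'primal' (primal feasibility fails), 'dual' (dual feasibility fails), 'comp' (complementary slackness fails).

Gradient of f: grad f(x) = Q x + c = (6, 7)
Constraint values g_i(x) = a_i^T x - b_i:
  g_1((2, 2)) = -1
  g_2((2, 2)) = 0
Stationarity residual: grad f(x) + sum_i lambda_i a_i = (3, -2)
  -> stationarity FAILS
Primal feasibility (all g_i <= 0): OK
Dual feasibility (all lambda_i >= 0): OK
Complementary slackness (lambda_i * g_i(x) = 0 for all i): OK

Verdict: the first failing condition is stationarity -> stat.

stat


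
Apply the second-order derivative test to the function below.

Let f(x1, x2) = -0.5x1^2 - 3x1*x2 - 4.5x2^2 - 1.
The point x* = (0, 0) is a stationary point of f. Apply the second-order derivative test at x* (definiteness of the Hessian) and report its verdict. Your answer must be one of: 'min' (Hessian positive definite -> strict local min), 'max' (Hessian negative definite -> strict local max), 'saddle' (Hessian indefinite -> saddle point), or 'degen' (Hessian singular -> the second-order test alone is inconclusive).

Compute the Hessian H = grad^2 f:
  H = [[-1, -3], [-3, -9]]
Verify stationarity: grad f(x*) = H x* + g = (0, 0).
Eigenvalues of H: -10, 0.
H has a zero eigenvalue (singular; negative semidefinite but not definite), so H is neither positive definite, negative definite, nor indefinite. The second-order test alone is inconclusive -> degen.
(Indeed, f is constant along the null direction of H through x*, so x* is not a strict local extremum.)

degen


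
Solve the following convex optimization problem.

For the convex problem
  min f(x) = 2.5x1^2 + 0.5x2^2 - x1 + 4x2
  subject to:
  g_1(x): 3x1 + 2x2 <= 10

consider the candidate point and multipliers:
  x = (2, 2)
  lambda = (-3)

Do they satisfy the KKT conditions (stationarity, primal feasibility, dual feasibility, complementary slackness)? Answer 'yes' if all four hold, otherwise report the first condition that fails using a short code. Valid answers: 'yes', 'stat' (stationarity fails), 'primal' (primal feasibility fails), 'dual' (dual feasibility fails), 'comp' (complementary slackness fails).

Gradient of f: grad f(x) = Q x + c = (9, 6)
Constraint values g_i(x) = a_i^T x - b_i:
  g_1((2, 2)) = 0
Stationarity residual: grad f(x) + sum_i lambda_i a_i = (0, 0)
  -> stationarity OK
Primal feasibility (all g_i <= 0): OK
Dual feasibility (all lambda_i >= 0): FAILS
Complementary slackness (lambda_i * g_i(x) = 0 for all i): OK

Verdict: the first failing condition is dual_feasibility -> dual.

dual


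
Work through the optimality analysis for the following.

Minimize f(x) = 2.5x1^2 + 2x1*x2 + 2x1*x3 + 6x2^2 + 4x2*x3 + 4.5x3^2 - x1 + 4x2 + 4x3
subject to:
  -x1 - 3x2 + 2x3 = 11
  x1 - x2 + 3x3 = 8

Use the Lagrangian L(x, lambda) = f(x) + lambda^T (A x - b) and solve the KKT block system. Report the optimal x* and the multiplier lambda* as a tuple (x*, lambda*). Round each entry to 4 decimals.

Form the Lagrangian:
  L(x, lambda) = (1/2) x^T Q x + c^T x + lambda^T (A x - b)
Stationarity (grad_x L = 0): Q x + c + A^T lambda = 0.
Primal feasibility: A x = b.

This gives the KKT block system:
  [ Q   A^T ] [ x     ]   [-c ]
  [ A    0  ] [ lambda ] = [ b ]

Solving the linear system:
  x*      = (-0.3467, -2.1809, 2.0553)
  lambda* = (-4.407, -1.4221)
  f(x*)   = 29.8492

x* = (-0.3467, -2.1809, 2.0553), lambda* = (-4.407, -1.4221)


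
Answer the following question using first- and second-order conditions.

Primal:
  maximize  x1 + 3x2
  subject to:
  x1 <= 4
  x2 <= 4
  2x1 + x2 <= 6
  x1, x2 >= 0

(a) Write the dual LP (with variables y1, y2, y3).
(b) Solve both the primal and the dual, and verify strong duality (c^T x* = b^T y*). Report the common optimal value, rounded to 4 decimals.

The standard primal-dual pair for 'max c^T x s.t. A x <= b, x >= 0' is:
  Dual:  min b^T y  s.t.  A^T y >= c,  y >= 0.

So the dual LP is:
  minimize  4y1 + 4y2 + 6y3
  subject to:
    y1 + 2y3 >= 1
    y2 + y3 >= 3
    y1, y2, y3 >= 0

Solving the primal: x* = (1, 4).
  primal value c^T x* = 13.
Solving the dual: y* = (0, 2.5, 0.5).
  dual value b^T y* = 13.
Strong duality: c^T x* = b^T y*. Confirmed.

13


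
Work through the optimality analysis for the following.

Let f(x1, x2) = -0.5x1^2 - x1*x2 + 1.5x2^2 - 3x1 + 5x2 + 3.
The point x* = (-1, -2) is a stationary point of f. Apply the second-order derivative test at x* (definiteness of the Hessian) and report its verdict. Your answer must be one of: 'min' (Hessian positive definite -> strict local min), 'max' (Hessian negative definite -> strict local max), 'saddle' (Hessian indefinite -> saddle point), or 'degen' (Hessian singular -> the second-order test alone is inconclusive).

Compute the Hessian H = grad^2 f:
  H = [[-1, -1], [-1, 3]]
Verify stationarity: grad f(x*) = H x* + g = (0, 0).
Eigenvalues of H: -1.2361, 3.2361.
Eigenvalues have mixed signs, so H is indefinite -> x* is a saddle point.

saddle


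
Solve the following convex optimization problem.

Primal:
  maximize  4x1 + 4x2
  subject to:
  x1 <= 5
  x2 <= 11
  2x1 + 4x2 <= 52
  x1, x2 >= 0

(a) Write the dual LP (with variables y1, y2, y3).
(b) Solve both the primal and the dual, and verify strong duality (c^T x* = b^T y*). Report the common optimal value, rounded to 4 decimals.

The standard primal-dual pair for 'max c^T x s.t. A x <= b, x >= 0' is:
  Dual:  min b^T y  s.t.  A^T y >= c,  y >= 0.

So the dual LP is:
  minimize  5y1 + 11y2 + 52y3
  subject to:
    y1 + 2y3 >= 4
    y2 + 4y3 >= 4
    y1, y2, y3 >= 0

Solving the primal: x* = (5, 10.5).
  primal value c^T x* = 62.
Solving the dual: y* = (2, 0, 1).
  dual value b^T y* = 62.
Strong duality: c^T x* = b^T y*. Confirmed.

62


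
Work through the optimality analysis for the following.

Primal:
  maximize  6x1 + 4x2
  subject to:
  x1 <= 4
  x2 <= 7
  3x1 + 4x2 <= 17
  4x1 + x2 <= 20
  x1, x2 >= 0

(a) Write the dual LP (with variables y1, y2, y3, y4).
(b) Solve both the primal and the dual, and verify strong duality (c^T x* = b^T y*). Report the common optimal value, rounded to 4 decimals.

The standard primal-dual pair for 'max c^T x s.t. A x <= b, x >= 0' is:
  Dual:  min b^T y  s.t.  A^T y >= c,  y >= 0.

So the dual LP is:
  minimize  4y1 + 7y2 + 17y3 + 20y4
  subject to:
    y1 + 3y3 + 4y4 >= 6
    y2 + 4y3 + y4 >= 4
    y1, y2, y3, y4 >= 0

Solving the primal: x* = (4, 1.25).
  primal value c^T x* = 29.
Solving the dual: y* = (3, 0, 1, 0).
  dual value b^T y* = 29.
Strong duality: c^T x* = b^T y*. Confirmed.

29


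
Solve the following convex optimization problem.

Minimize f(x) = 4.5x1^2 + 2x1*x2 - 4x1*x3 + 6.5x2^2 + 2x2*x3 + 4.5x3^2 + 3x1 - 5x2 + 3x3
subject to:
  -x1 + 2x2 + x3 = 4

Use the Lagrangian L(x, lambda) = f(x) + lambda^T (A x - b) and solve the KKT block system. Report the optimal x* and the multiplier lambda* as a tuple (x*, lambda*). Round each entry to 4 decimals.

Form the Lagrangian:
  L(x, lambda) = (1/2) x^T Q x + c^T x + lambda^T (A x - b)
Stationarity (grad_x L = 0): Q x + c + A^T lambda = 0.
Primal feasibility: A x = b.

This gives the KKT block system:
  [ Q   A^T ] [ x     ]   [-c ]
  [ A    0  ] [ lambda ] = [ b ]

Solving the linear system:
  x*      = (-1.6471, 1.5882, -0.8235)
  lambda* = (-5.3529)
  f(x*)   = 3.0294

x* = (-1.6471, 1.5882, -0.8235), lambda* = (-5.3529)


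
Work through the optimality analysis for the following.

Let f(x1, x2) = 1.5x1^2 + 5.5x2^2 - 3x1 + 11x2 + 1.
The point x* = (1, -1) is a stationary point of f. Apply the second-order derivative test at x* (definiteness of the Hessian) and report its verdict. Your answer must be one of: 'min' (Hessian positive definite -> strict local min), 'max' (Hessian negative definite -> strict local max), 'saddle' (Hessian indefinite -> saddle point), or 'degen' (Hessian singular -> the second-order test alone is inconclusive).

Compute the Hessian H = grad^2 f:
  H = [[3, 0], [0, 11]]
Verify stationarity: grad f(x*) = H x* + g = (0, 0).
Eigenvalues of H: 3, 11.
Both eigenvalues > 0, so H is positive definite -> x* is a strict local min.

min


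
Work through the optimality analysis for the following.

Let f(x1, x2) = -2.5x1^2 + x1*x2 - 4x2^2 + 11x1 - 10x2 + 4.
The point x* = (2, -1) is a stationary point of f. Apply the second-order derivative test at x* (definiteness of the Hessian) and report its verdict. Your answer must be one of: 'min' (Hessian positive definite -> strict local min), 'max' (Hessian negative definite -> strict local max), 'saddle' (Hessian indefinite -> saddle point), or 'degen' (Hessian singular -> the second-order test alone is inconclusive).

Compute the Hessian H = grad^2 f:
  H = [[-5, 1], [1, -8]]
Verify stationarity: grad f(x*) = H x* + g = (0, 0).
Eigenvalues of H: -8.3028, -4.6972.
Both eigenvalues < 0, so H is negative definite -> x* is a strict local max.

max


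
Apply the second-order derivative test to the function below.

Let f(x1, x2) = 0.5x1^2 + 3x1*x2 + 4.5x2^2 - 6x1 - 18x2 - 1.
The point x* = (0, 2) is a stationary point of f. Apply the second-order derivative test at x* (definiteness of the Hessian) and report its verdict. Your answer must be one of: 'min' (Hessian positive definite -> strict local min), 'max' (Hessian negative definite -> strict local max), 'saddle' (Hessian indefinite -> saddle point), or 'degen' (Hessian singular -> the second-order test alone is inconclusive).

Compute the Hessian H = grad^2 f:
  H = [[1, 3], [3, 9]]
Verify stationarity: grad f(x*) = H x* + g = (0, 0).
Eigenvalues of H: 0, 10.
H has a zero eigenvalue (singular; positive semidefinite but not definite), so H is neither positive definite, negative definite, nor indefinite. The second-order test alone is inconclusive -> degen.
(Indeed, f is constant along the null direction of H through x*, so x* is not a strict local extremum.)

degen


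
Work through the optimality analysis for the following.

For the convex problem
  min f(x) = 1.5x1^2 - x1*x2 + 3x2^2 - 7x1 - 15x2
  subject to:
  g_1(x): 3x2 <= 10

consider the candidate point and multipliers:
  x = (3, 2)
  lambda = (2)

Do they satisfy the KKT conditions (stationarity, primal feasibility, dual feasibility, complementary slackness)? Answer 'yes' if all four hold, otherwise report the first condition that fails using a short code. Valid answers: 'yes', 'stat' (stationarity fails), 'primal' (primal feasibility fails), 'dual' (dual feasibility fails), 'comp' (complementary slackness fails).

Gradient of f: grad f(x) = Q x + c = (0, -6)
Constraint values g_i(x) = a_i^T x - b_i:
  g_1((3, 2)) = -4
Stationarity residual: grad f(x) + sum_i lambda_i a_i = (0, 0)
  -> stationarity OK
Primal feasibility (all g_i <= 0): OK
Dual feasibility (all lambda_i >= 0): OK
Complementary slackness (lambda_i * g_i(x) = 0 for all i): FAILS

Verdict: the first failing condition is complementary_slackness -> comp.

comp


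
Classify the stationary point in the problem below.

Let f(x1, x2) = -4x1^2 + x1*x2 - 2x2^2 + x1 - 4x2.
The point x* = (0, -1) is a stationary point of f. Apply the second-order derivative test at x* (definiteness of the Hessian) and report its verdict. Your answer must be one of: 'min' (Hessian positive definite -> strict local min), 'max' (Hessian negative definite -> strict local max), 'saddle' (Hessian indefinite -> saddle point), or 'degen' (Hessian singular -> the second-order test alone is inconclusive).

Compute the Hessian H = grad^2 f:
  H = [[-8, 1], [1, -4]]
Verify stationarity: grad f(x*) = H x* + g = (0, 0).
Eigenvalues of H: -8.2361, -3.7639.
Both eigenvalues < 0, so H is negative definite -> x* is a strict local max.

max


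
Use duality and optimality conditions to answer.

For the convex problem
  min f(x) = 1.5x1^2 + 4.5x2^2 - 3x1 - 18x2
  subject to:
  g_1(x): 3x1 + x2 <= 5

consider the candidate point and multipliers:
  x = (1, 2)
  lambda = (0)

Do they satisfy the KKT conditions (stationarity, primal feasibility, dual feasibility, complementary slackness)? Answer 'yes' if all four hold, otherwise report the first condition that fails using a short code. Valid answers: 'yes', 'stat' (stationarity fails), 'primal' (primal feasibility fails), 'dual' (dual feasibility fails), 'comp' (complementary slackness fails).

Gradient of f: grad f(x) = Q x + c = (0, 0)
Constraint values g_i(x) = a_i^T x - b_i:
  g_1((1, 2)) = 0
Stationarity residual: grad f(x) + sum_i lambda_i a_i = (0, 0)
  -> stationarity OK
Primal feasibility (all g_i <= 0): OK
Dual feasibility (all lambda_i >= 0): OK
Complementary slackness (lambda_i * g_i(x) = 0 for all i): OK

Verdict: yes, KKT holds.

yes


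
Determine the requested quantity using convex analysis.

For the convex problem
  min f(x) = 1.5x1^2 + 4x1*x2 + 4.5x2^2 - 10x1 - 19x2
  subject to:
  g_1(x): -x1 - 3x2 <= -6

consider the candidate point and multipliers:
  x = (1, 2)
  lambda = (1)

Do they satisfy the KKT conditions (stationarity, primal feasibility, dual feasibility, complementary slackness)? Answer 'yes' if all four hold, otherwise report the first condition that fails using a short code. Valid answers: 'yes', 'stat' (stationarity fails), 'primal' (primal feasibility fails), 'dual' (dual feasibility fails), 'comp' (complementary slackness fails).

Gradient of f: grad f(x) = Q x + c = (1, 3)
Constraint values g_i(x) = a_i^T x - b_i:
  g_1((1, 2)) = -1
Stationarity residual: grad f(x) + sum_i lambda_i a_i = (0, 0)
  -> stationarity OK
Primal feasibility (all g_i <= 0): OK
Dual feasibility (all lambda_i >= 0): OK
Complementary slackness (lambda_i * g_i(x) = 0 for all i): FAILS

Verdict: the first failing condition is complementary_slackness -> comp.

comp


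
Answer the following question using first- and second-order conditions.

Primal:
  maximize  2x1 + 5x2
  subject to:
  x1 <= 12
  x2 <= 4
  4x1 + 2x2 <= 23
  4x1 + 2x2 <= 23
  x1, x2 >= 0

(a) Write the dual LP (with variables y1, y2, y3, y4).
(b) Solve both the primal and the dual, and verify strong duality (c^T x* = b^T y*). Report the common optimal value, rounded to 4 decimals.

The standard primal-dual pair for 'max c^T x s.t. A x <= b, x >= 0' is:
  Dual:  min b^T y  s.t.  A^T y >= c,  y >= 0.

So the dual LP is:
  minimize  12y1 + 4y2 + 23y3 + 23y4
  subject to:
    y1 + 4y3 + 4y4 >= 2
    y2 + 2y3 + 2y4 >= 5
    y1, y2, y3, y4 >= 0

Solving the primal: x* = (3.75, 4).
  primal value c^T x* = 27.5.
Solving the dual: y* = (0, 4, 0.5, 0).
  dual value b^T y* = 27.5.
Strong duality: c^T x* = b^T y*. Confirmed.

27.5


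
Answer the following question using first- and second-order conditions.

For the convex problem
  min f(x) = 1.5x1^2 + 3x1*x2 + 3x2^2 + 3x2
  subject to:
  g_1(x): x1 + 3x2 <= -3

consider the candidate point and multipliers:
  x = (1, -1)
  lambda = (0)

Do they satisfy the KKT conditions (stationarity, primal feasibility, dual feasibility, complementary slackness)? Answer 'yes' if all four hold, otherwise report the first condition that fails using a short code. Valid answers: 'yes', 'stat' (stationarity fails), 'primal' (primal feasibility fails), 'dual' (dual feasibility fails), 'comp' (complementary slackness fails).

Gradient of f: grad f(x) = Q x + c = (0, 0)
Constraint values g_i(x) = a_i^T x - b_i:
  g_1((1, -1)) = 1
Stationarity residual: grad f(x) + sum_i lambda_i a_i = (0, 0)
  -> stationarity OK
Primal feasibility (all g_i <= 0): FAILS
Dual feasibility (all lambda_i >= 0): OK
Complementary slackness (lambda_i * g_i(x) = 0 for all i): OK

Verdict: the first failing condition is primal_feasibility -> primal.

primal


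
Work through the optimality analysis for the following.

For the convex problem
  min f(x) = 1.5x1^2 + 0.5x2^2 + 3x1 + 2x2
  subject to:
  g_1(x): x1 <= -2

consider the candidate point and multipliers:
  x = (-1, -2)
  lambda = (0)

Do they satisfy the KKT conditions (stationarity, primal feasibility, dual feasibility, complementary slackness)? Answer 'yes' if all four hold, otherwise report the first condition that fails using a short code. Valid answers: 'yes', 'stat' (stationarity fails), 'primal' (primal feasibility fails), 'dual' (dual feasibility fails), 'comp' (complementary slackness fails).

Gradient of f: grad f(x) = Q x + c = (0, 0)
Constraint values g_i(x) = a_i^T x - b_i:
  g_1((-1, -2)) = 1
Stationarity residual: grad f(x) + sum_i lambda_i a_i = (0, 0)
  -> stationarity OK
Primal feasibility (all g_i <= 0): FAILS
Dual feasibility (all lambda_i >= 0): OK
Complementary slackness (lambda_i * g_i(x) = 0 for all i): OK

Verdict: the first failing condition is primal_feasibility -> primal.

primal


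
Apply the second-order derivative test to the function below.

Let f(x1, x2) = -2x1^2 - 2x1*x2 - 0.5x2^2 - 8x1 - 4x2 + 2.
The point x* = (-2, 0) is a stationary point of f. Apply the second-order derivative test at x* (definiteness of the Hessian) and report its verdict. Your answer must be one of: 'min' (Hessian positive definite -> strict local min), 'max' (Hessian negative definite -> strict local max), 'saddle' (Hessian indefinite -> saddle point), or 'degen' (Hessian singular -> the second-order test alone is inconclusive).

Compute the Hessian H = grad^2 f:
  H = [[-4, -2], [-2, -1]]
Verify stationarity: grad f(x*) = H x* + g = (0, 0).
Eigenvalues of H: -5, 0.
H has a zero eigenvalue (singular; negative semidefinite but not definite), so H is neither positive definite, negative definite, nor indefinite. The second-order test alone is inconclusive -> degen.
(Indeed, f is constant along the null direction of H through x*, so x* is not a strict local extremum.)

degen


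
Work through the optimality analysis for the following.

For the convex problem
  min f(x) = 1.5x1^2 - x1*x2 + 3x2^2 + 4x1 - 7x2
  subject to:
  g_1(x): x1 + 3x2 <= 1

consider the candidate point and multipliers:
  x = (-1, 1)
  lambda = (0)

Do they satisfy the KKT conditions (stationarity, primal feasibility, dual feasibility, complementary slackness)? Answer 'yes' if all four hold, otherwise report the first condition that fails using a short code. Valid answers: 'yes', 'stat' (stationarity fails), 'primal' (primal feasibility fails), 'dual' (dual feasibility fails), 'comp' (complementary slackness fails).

Gradient of f: grad f(x) = Q x + c = (0, 0)
Constraint values g_i(x) = a_i^T x - b_i:
  g_1((-1, 1)) = 1
Stationarity residual: grad f(x) + sum_i lambda_i a_i = (0, 0)
  -> stationarity OK
Primal feasibility (all g_i <= 0): FAILS
Dual feasibility (all lambda_i >= 0): OK
Complementary slackness (lambda_i * g_i(x) = 0 for all i): OK

Verdict: the first failing condition is primal_feasibility -> primal.

primal


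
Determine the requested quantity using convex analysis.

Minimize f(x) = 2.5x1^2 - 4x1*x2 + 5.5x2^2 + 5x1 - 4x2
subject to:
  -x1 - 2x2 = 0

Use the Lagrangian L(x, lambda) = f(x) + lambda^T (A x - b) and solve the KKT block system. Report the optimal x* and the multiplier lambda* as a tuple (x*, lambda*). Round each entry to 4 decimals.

Form the Lagrangian:
  L(x, lambda) = (1/2) x^T Q x + c^T x + lambda^T (A x - b)
Stationarity (grad_x L = 0): Q x + c + A^T lambda = 0.
Primal feasibility: A x = b.

This gives the KKT block system:
  [ Q   A^T ] [ x     ]   [-c ]
  [ A    0  ] [ lambda ] = [ b ]

Solving the linear system:
  x*      = (-0.5957, 0.2979)
  lambda* = (0.8298)
  f(x*)   = -2.0851

x* = (-0.5957, 0.2979), lambda* = (0.8298)


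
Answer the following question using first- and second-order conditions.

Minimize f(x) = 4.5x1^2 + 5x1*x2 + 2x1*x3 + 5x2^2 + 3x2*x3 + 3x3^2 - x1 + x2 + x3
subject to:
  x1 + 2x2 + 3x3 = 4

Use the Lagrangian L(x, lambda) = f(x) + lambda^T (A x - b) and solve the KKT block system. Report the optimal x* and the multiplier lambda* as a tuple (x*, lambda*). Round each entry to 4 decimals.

Form the Lagrangian:
  L(x, lambda) = (1/2) x^T Q x + c^T x + lambda^T (A x - b)
Stationarity (grad_x L = 0): Q x + c + A^T lambda = 0.
Primal feasibility: A x = b.

This gives the KKT block system:
  [ Q   A^T ] [ x     ]   [-c ]
  [ A    0  ] [ lambda ] = [ b ]

Solving the linear system:
  x*      = (0.1344, 0.0534, 1.253)
  lambda* = (-2.9822)
  f(x*)   = 6.5504

x* = (0.1344, 0.0534, 1.253), lambda* = (-2.9822)


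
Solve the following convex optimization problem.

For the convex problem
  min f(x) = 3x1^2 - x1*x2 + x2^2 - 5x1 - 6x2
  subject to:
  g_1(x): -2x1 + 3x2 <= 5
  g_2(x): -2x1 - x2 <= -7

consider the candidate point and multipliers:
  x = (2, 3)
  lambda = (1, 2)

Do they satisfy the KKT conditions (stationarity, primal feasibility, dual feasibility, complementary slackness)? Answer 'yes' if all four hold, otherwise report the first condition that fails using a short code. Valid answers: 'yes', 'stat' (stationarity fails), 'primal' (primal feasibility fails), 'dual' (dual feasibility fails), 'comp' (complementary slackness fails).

Gradient of f: grad f(x) = Q x + c = (4, -2)
Constraint values g_i(x) = a_i^T x - b_i:
  g_1((2, 3)) = 0
  g_2((2, 3)) = 0
Stationarity residual: grad f(x) + sum_i lambda_i a_i = (-2, -1)
  -> stationarity FAILS
Primal feasibility (all g_i <= 0): OK
Dual feasibility (all lambda_i >= 0): OK
Complementary slackness (lambda_i * g_i(x) = 0 for all i): OK

Verdict: the first failing condition is stationarity -> stat.

stat


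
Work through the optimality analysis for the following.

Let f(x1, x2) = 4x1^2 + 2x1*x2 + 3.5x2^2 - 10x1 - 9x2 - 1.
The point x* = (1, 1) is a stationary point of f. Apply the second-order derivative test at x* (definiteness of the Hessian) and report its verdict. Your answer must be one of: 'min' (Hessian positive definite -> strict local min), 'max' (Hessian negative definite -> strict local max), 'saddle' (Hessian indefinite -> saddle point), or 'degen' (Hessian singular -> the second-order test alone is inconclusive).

Compute the Hessian H = grad^2 f:
  H = [[8, 2], [2, 7]]
Verify stationarity: grad f(x*) = H x* + g = (0, 0).
Eigenvalues of H: 5.4384, 9.5616.
Both eigenvalues > 0, so H is positive definite -> x* is a strict local min.

min


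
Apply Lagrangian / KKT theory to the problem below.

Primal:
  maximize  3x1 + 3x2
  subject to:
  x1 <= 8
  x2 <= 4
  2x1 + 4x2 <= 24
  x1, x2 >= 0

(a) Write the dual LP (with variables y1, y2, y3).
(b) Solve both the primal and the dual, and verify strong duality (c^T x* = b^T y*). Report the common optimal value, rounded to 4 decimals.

The standard primal-dual pair for 'max c^T x s.t. A x <= b, x >= 0' is:
  Dual:  min b^T y  s.t.  A^T y >= c,  y >= 0.

So the dual LP is:
  minimize  8y1 + 4y2 + 24y3
  subject to:
    y1 + 2y3 >= 3
    y2 + 4y3 >= 3
    y1, y2, y3 >= 0

Solving the primal: x* = (8, 2).
  primal value c^T x* = 30.
Solving the dual: y* = (1.5, 0, 0.75).
  dual value b^T y* = 30.
Strong duality: c^T x* = b^T y*. Confirmed.

30


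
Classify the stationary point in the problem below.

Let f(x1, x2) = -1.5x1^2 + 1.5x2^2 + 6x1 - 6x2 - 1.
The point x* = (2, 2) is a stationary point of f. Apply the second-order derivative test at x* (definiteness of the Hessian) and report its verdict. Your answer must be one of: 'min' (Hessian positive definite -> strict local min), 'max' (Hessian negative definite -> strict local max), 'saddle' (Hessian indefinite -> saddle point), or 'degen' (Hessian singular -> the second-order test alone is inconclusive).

Compute the Hessian H = grad^2 f:
  H = [[-3, 0], [0, 3]]
Verify stationarity: grad f(x*) = H x* + g = (0, 0).
Eigenvalues of H: -3, 3.
Eigenvalues have mixed signs, so H is indefinite -> x* is a saddle point.

saddle


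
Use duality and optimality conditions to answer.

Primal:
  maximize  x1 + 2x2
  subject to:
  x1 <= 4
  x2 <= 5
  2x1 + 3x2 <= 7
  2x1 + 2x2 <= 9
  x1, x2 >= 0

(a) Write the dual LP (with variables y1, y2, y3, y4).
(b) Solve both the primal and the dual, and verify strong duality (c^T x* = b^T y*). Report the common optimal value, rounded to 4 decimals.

The standard primal-dual pair for 'max c^T x s.t. A x <= b, x >= 0' is:
  Dual:  min b^T y  s.t.  A^T y >= c,  y >= 0.

So the dual LP is:
  minimize  4y1 + 5y2 + 7y3 + 9y4
  subject to:
    y1 + 2y3 + 2y4 >= 1
    y2 + 3y3 + 2y4 >= 2
    y1, y2, y3, y4 >= 0

Solving the primal: x* = (0, 2.3333).
  primal value c^T x* = 4.6667.
Solving the dual: y* = (0, 0, 0.6667, 0).
  dual value b^T y* = 4.6667.
Strong duality: c^T x* = b^T y*. Confirmed.

4.6667


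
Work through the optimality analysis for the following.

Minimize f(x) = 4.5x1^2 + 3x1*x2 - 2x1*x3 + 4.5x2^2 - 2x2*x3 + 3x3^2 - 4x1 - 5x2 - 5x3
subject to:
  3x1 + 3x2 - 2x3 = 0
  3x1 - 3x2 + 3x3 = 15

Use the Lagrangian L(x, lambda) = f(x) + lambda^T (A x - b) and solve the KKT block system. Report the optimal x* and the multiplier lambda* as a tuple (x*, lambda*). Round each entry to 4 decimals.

Form the Lagrangian:
  L(x, lambda) = (1/2) x^T Q x + c^T x + lambda^T (A x - b)
Stationarity (grad_x L = 0): Q x + c + A^T lambda = 0.
Primal feasibility: A x = b.

This gives the KKT block system:
  [ Q   A^T ] [ x     ]   [-c ]
  [ A    0  ] [ lambda ] = [ b ]

Solving the linear system:
  x*      = (2.0648, -0.3241, 2.6111)
  lambda* = (-0.2407, -2.5556)
  f(x*)   = 9.3194

x* = (2.0648, -0.3241, 2.6111), lambda* = (-0.2407, -2.5556)


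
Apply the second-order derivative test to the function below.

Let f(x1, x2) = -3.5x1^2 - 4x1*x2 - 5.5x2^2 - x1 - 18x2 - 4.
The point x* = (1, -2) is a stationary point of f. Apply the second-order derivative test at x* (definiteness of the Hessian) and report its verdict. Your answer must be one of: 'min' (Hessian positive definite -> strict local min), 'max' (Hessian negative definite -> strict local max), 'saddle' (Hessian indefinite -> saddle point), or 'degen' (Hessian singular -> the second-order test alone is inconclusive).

Compute the Hessian H = grad^2 f:
  H = [[-7, -4], [-4, -11]]
Verify stationarity: grad f(x*) = H x* + g = (0, 0).
Eigenvalues of H: -13.4721, -4.5279.
Both eigenvalues < 0, so H is negative definite -> x* is a strict local max.

max


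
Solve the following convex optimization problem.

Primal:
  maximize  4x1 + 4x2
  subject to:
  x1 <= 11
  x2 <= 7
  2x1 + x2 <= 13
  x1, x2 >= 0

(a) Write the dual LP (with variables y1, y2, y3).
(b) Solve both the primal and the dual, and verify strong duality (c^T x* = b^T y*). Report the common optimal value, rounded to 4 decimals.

The standard primal-dual pair for 'max c^T x s.t. A x <= b, x >= 0' is:
  Dual:  min b^T y  s.t.  A^T y >= c,  y >= 0.

So the dual LP is:
  minimize  11y1 + 7y2 + 13y3
  subject to:
    y1 + 2y3 >= 4
    y2 + y3 >= 4
    y1, y2, y3 >= 0

Solving the primal: x* = (3, 7).
  primal value c^T x* = 40.
Solving the dual: y* = (0, 2, 2).
  dual value b^T y* = 40.
Strong duality: c^T x* = b^T y*. Confirmed.

40


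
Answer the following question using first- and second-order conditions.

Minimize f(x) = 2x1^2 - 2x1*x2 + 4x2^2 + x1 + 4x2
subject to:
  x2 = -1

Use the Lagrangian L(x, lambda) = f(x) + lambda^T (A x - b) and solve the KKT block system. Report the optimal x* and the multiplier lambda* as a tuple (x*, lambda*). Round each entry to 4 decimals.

Form the Lagrangian:
  L(x, lambda) = (1/2) x^T Q x + c^T x + lambda^T (A x - b)
Stationarity (grad_x L = 0): Q x + c + A^T lambda = 0.
Primal feasibility: A x = b.

This gives the KKT block system:
  [ Q   A^T ] [ x     ]   [-c ]
  [ A    0  ] [ lambda ] = [ b ]

Solving the linear system:
  x*      = (-0.75, -1)
  lambda* = (2.5)
  f(x*)   = -1.125

x* = (-0.75, -1), lambda* = (2.5)


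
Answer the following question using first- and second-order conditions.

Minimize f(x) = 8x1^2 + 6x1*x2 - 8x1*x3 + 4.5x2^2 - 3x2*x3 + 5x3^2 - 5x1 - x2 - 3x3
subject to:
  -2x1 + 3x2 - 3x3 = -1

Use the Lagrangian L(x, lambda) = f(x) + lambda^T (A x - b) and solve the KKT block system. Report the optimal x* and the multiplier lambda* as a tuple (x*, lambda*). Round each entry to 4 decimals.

Form the Lagrangian:
  L(x, lambda) = (1/2) x^T Q x + c^T x + lambda^T (A x - b)
Stationarity (grad_x L = 0): Q x + c + A^T lambda = 0.
Primal feasibility: A x = b.

This gives the KKT block system:
  [ Q   A^T ] [ x     ]   [-c ]
  [ A    0  ] [ lambda ] = [ b ]

Solving the linear system:
  x*      = (0.3157, 0.2901, 0.413)
  lambda* = (-0.7556)
  f(x*)   = -1.9316

x* = (0.3157, 0.2901, 0.413), lambda* = (-0.7556)


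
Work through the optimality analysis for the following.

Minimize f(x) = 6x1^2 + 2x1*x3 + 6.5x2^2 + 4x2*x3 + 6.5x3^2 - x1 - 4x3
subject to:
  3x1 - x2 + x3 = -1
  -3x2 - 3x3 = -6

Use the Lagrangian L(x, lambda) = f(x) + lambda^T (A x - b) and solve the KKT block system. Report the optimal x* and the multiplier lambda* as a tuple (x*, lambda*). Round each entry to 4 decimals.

Form the Lagrangian:
  L(x, lambda) = (1/2) x^T Q x + c^T x + lambda^T (A x - b)
Stationarity (grad_x L = 0): Q x + c + A^T lambda = 0.
Primal feasibility: A x = b.

This gives the KKT block system:
  [ Q   A^T ] [ x     ]   [-c ]
  [ A    0  ] [ lambda ] = [ b ]

Solving the linear system:
  x*      = (-0.4194, 0.871, 1.129)
  lambda* = (1.2581, 4.8602)
  f(x*)   = 13.1613

x* = (-0.4194, 0.871, 1.129), lambda* = (1.2581, 4.8602)


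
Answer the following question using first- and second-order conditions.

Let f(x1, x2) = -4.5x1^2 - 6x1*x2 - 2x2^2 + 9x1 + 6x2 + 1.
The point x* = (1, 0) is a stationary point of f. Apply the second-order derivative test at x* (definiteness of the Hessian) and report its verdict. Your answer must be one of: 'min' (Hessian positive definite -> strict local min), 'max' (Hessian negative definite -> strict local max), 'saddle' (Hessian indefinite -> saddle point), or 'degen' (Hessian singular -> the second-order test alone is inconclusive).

Compute the Hessian H = grad^2 f:
  H = [[-9, -6], [-6, -4]]
Verify stationarity: grad f(x*) = H x* + g = (0, 0).
Eigenvalues of H: -13, 0.
H has a zero eigenvalue (singular; negative semidefinite but not definite), so H is neither positive definite, negative definite, nor indefinite. The second-order test alone is inconclusive -> degen.
(Indeed, f is constant along the null direction of H through x*, so x* is not a strict local extremum.)

degen


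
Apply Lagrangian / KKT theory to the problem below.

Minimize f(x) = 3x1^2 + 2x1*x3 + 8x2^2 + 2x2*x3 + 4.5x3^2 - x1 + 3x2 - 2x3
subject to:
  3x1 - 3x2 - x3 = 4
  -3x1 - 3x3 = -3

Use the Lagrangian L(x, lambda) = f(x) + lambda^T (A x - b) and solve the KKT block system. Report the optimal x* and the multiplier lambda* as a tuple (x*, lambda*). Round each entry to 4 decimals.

Form the Lagrangian:
  L(x, lambda) = (1/2) x^T Q x + c^T x + lambda^T (A x - b)
Stationarity (grad_x L = 0): Q x + c + A^T lambda = 0.
Primal feasibility: A x = b.

This gives the KKT block system:
  [ Q   A^T ] [ x     ]   [-c ]
  [ A    0  ] [ lambda ] = [ b ]

Solving the linear system:
  x*      = (0.9251, -0.4332, 0.0749)
  lambda* = (-1.2606, 0.3062)
  f(x*)   = 1.7932

x* = (0.9251, -0.4332, 0.0749), lambda* = (-1.2606, 0.3062)


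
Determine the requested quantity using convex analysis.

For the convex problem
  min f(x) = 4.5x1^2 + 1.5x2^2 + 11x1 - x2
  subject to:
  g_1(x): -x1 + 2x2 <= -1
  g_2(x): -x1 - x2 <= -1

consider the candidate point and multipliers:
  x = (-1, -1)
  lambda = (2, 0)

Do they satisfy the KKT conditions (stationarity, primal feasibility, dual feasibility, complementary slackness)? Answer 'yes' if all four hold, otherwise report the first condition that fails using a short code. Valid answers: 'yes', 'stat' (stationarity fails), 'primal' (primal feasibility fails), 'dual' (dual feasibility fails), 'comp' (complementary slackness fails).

Gradient of f: grad f(x) = Q x + c = (2, -4)
Constraint values g_i(x) = a_i^T x - b_i:
  g_1((-1, -1)) = 0
  g_2((-1, -1)) = 3
Stationarity residual: grad f(x) + sum_i lambda_i a_i = (0, 0)
  -> stationarity OK
Primal feasibility (all g_i <= 0): FAILS
Dual feasibility (all lambda_i >= 0): OK
Complementary slackness (lambda_i * g_i(x) = 0 for all i): OK

Verdict: the first failing condition is primal_feasibility -> primal.

primal


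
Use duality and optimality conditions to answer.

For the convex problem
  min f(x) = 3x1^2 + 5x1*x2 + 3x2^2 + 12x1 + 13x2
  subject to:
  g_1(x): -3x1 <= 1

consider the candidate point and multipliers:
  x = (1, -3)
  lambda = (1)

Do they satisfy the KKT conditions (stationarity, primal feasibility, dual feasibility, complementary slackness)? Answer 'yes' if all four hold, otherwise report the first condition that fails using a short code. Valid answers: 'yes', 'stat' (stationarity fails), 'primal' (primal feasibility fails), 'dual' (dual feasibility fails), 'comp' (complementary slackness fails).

Gradient of f: grad f(x) = Q x + c = (3, 0)
Constraint values g_i(x) = a_i^T x - b_i:
  g_1((1, -3)) = -4
Stationarity residual: grad f(x) + sum_i lambda_i a_i = (0, 0)
  -> stationarity OK
Primal feasibility (all g_i <= 0): OK
Dual feasibility (all lambda_i >= 0): OK
Complementary slackness (lambda_i * g_i(x) = 0 for all i): FAILS

Verdict: the first failing condition is complementary_slackness -> comp.

comp


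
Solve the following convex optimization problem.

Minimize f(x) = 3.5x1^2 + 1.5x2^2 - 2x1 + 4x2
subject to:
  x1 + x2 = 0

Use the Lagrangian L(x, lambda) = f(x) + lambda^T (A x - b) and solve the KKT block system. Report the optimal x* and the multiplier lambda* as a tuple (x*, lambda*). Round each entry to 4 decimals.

Form the Lagrangian:
  L(x, lambda) = (1/2) x^T Q x + c^T x + lambda^T (A x - b)
Stationarity (grad_x L = 0): Q x + c + A^T lambda = 0.
Primal feasibility: A x = b.

This gives the KKT block system:
  [ Q   A^T ] [ x     ]   [-c ]
  [ A    0  ] [ lambda ] = [ b ]

Solving the linear system:
  x*      = (0.6, -0.6)
  lambda* = (-2.2)
  f(x*)   = -1.8

x* = (0.6, -0.6), lambda* = (-2.2)


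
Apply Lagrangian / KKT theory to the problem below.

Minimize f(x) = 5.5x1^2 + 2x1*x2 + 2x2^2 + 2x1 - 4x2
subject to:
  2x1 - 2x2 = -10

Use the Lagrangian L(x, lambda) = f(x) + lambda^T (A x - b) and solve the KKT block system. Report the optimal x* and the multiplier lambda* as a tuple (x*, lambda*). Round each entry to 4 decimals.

Form the Lagrangian:
  L(x, lambda) = (1/2) x^T Q x + c^T x + lambda^T (A x - b)
Stationarity (grad_x L = 0): Q x + c + A^T lambda = 0.
Primal feasibility: A x = b.

This gives the KKT block system:
  [ Q   A^T ] [ x     ]   [-c ]
  [ A    0  ] [ lambda ] = [ b ]

Solving the linear system:
  x*      = (-1.4737, 3.5263)
  lambda* = (3.5789)
  f(x*)   = 9.3684

x* = (-1.4737, 3.5263), lambda* = (3.5789)


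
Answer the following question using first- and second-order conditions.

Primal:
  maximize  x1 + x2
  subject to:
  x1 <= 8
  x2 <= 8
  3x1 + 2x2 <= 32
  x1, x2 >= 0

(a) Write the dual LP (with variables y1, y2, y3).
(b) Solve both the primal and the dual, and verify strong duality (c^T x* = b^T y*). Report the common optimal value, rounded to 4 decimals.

The standard primal-dual pair for 'max c^T x s.t. A x <= b, x >= 0' is:
  Dual:  min b^T y  s.t.  A^T y >= c,  y >= 0.

So the dual LP is:
  minimize  8y1 + 8y2 + 32y3
  subject to:
    y1 + 3y3 >= 1
    y2 + 2y3 >= 1
    y1, y2, y3 >= 0

Solving the primal: x* = (5.3333, 8).
  primal value c^T x* = 13.3333.
Solving the dual: y* = (0, 0.3333, 0.3333).
  dual value b^T y* = 13.3333.
Strong duality: c^T x* = b^T y*. Confirmed.

13.3333
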